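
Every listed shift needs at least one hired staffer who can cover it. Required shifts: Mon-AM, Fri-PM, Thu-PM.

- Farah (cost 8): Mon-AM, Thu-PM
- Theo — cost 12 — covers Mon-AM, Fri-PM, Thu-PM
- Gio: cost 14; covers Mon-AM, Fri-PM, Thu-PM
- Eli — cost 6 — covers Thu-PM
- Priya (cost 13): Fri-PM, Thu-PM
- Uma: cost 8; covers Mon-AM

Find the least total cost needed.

Theo alone covers Mon-AM, Fri-PM, Thu-PM — every shift.
Total cost: 12.

12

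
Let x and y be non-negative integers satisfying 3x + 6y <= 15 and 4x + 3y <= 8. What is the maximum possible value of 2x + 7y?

14

The continuous relaxation peaks at (0, 2.5) with value 17.50; rounding to a feasible lattice point costs some objective.
(x,y)=(0,2): 3·0+6·2=12≤15, 4·0+3·2=6≤8, objective 14.
(x,y)=(1,1): 3·1+6·1=9≤15, 4·1+3·1=7≤8, objective 9.
(x,y)=(0,1): 3·0+6·1=6≤15, 4·0+3·1=3≤8, objective 7.
The best lattice point is (0,2), giving 14.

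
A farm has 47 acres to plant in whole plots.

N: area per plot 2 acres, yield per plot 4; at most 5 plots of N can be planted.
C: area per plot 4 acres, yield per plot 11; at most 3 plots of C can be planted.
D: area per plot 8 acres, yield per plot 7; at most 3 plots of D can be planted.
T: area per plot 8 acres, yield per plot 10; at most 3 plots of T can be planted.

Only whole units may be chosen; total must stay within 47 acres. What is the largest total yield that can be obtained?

83

This is a bounded integer knapsack.
Take 5×N, 3×C, and 3×T: area 46 ≤ 47, yield 5·4 + 3·11 + 3·10 = 83.
C has the best ratio (11/4) and is taken to its limit of 3; remaining capacity is filled optimally with the others.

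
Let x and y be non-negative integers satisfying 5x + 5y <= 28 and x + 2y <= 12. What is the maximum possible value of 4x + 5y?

25

The continuous relaxation peaks at (0, 5.6) with value 28.00; rounding to a feasible lattice point costs some objective.
(x,y)=(0,5): 5·0+5·5=25≤28, 1·0+2·5=10≤12, objective 25.
(x,y)=(1,4): 5·1+5·4=25≤28, 1·1+2·4=9≤12, objective 24.
(x,y)=(0,4): 5·0+5·4=20≤28, 1·0+2·4=8≤12, objective 20.
The best lattice point is (0,5), giving 25.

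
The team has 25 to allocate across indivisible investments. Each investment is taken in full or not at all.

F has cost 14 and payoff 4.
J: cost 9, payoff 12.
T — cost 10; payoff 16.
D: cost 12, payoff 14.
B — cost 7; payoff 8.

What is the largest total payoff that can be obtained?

30

Allowing fractional choices, the relaxed optimum would be about 35.0, but investments are indivisible.
J + D: cost 9 + 12 = 21 ≤ 25, payoff 12 + 14 = 26.
T + D: cost 10 + 12 = 22 ≤ 25, payoff 16 + 14 = 30.
J + T: cost 9 + 10 = 19 ≤ 25, payoff 12 + 16 = 28.
Best is T and D with total payoff 30.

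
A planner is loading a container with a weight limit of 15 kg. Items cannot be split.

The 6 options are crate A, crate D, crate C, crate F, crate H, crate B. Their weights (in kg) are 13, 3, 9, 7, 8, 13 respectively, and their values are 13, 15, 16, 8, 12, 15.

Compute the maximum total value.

31

Allowing fractional choices, the relaxed optimum would be about 35.5, but items are indivisible.
crate D + crate H: weight 3 + 8 = 11 ≤ 15, value 15 + 12 = 27.
crate D + crate C: weight 3 + 9 = 12 ≤ 15, value 15 + 16 = 31.
Best is crate D and crate C with total value 31.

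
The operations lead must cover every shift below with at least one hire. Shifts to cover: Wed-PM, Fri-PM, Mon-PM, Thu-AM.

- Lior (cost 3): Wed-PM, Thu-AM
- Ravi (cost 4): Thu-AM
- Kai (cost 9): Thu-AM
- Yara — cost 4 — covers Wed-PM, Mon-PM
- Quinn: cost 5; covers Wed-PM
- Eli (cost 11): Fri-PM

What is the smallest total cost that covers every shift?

This is a weighted set-cover instance.
Choose Lior, Yara, and Eli: together they cover Wed-PM, Fri-PM, Mon-PM, Thu-AM — every shift.
Total cost: 3 + 4 + 11 = 18.
No cover costs less than 18.

18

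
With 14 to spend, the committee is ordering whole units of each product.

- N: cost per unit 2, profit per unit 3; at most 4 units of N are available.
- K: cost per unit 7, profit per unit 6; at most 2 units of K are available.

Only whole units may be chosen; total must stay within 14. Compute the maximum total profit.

N has the best ratio (3/2); taking only N gives at most 4×3 = 12 (stopped by the supply cap of 4).
Mixing does better — 3×N and 1×K: cost 13 ≤ 14, profit 3·3 + 1·6 = 15.

15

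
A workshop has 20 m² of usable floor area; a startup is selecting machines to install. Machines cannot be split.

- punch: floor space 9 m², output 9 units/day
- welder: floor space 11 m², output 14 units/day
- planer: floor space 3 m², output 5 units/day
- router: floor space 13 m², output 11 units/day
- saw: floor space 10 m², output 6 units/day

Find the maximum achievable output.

planer + router: floor space 3 + 13 = 16 ≤ 20, output 5 + 11 = 16.
welder + planer: floor space 11 + 3 = 14 ≤ 20, output 14 + 5 = 19.
punch + welder: floor space 9 + 11 = 20 ≤ 20, output 9 + 14 = 23.
Best is punch and welder with total output 23.

23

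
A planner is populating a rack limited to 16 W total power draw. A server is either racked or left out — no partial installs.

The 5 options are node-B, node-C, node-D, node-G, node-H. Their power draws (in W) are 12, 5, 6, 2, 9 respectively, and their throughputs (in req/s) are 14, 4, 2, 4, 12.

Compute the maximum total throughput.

20

Allowing fractional choices, the relaxed optimum would be about 21.8, but servers are indivisible.
node-B + node-G: power draw 12 + 2 = 14 ≤ 16, throughput 14 + 4 = 18.
node-C + node-G + node-H: power draw 5 + 2 + 9 = 16 ≤ 16, throughput 4 + 4 + 12 = 20.
Best is node-C, node-G, and node-H with total throughput 20.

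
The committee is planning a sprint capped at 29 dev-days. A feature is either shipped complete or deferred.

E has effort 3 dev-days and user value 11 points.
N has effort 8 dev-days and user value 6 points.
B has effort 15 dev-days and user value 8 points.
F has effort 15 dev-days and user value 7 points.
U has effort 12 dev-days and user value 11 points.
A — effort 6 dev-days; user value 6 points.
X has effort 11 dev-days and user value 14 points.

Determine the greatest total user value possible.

37

Allowing fractional choices, the relaxed optimum would be about 39.2, but features are indivisible.
E + N + A + X: effort 3 + 8 + 6 + 11 = 28 ≤ 29, user value 11 + 6 + 6 + 14 = 37.
E + U + X: effort 3 + 12 + 11 = 26 ≤ 29, user value 11 + 11 + 14 = 36.
E + N + U + A: effort 3 + 8 + 12 + 6 = 29 ≤ 29, user value 11 + 6 + 11 + 6 = 34.
Best is E, N, A, and X with total user value 37.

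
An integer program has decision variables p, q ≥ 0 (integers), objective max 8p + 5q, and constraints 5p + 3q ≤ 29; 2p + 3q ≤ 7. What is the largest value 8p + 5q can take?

(p,q)=(3,0) is feasible, giving 24.
(p,q)=(2,1) is feasible, giving 21.
(p,q)=(2,0) is feasible, giving 16.
No feasible integer point exceeds 24.

24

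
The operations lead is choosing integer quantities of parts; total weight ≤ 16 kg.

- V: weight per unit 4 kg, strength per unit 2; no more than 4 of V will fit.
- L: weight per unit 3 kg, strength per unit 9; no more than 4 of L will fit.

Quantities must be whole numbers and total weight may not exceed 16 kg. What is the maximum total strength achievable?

38

L has the best ratio (9/3); taking only L gives at most 4×9 = 36 (stopped by the supply cap of 4).
Mixing does better — 1×V and 4×L: weight 16 ≤ 16, strength 1·2 + 4·9 = 38.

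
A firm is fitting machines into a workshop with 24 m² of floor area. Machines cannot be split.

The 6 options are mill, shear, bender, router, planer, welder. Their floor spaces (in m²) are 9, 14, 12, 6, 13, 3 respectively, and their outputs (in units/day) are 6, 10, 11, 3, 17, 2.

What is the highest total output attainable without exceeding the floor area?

router + planer: floor space 6 + 13 = 19 ≤ 24, output 3 + 17 = 20.
mill + planer: floor space 9 + 13 = 22 ≤ 24, output 6 + 17 = 23.
router + planer + welder: floor space 6 + 13 + 3 = 22 ≤ 24, output 3 + 17 + 2 = 22.
Best is mill and planer with total output 23.

23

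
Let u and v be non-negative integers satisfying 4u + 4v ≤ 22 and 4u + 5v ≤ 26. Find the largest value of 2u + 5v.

25

(u,v)=(0,5) is feasible, giving 25.
(u,v)=(1,4) is feasible, giving 22.
(u,v)=(0,4) is feasible, giving 20.
The best lattice point is (0,5), giving 25.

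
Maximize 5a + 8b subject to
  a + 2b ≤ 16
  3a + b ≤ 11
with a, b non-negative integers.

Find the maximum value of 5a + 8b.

(a,b)=(0,8): 1·0+2·8=16≤16, 3·0+1·8=8≤11, objective 64.
(a,b)=(1,7): 1·1+2·7=15≤16, 3·1+1·7=10≤11, objective 61.
(a,b)=(0,7): 1·0+2·7=14≤16, 3·0+1·7=7≤11, objective 56.
Maximum is 64 at (a,b)=(0,8).

64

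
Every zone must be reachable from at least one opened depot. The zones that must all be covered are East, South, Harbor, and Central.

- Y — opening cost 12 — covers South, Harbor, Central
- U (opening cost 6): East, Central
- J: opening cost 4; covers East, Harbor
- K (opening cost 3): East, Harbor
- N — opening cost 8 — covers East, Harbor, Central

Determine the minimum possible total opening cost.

This is an integer covering problem.
Choose Y and K: together they cover East, South, Harbor, Central — every zone.
Total opening cost: 12 + 3 = 15.
No cover costs less than 15.

15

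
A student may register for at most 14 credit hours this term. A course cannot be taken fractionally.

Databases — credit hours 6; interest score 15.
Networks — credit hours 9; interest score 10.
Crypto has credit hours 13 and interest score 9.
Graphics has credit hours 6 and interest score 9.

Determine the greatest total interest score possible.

Treat it as a binary knapsack problem.
Take Databases and Graphics: credit hours 6 + 6 = 12 ≤ 14, interest score 15 + 9 = 24.
No other feasible combination does better.

24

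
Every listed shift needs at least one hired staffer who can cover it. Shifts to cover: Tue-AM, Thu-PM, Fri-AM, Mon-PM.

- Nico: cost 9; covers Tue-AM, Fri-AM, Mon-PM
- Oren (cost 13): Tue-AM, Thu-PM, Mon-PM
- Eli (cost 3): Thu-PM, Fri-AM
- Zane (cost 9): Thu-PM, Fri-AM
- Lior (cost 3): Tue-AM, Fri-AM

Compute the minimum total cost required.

This is an integer covering problem.
Choose Nico and Eli: together they cover Tue-AM, Thu-PM, Fri-AM, Mon-PM — every shift.
Total cost: 9 + 3 = 12.

12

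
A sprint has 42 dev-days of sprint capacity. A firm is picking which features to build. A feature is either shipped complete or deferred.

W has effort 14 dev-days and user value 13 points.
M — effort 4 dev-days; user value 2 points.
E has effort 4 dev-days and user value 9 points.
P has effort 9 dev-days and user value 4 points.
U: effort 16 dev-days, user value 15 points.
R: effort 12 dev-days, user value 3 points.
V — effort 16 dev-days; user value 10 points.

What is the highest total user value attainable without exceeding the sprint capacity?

W + E + U: effort 14 + 4 + 16 = 34 ≤ 42, user value 13 + 9 + 15 = 37.
W + M + E + U: effort 14 + 4 + 4 + 16 = 38 ≤ 42, user value 13 + 2 + 9 + 15 = 39.
M + E + U + V: effort 4 + 4 + 16 + 16 = 40 ≤ 42, user value 2 + 9 + 15 + 10 = 36.
Best is W, M, E, and U with total user value 39.

39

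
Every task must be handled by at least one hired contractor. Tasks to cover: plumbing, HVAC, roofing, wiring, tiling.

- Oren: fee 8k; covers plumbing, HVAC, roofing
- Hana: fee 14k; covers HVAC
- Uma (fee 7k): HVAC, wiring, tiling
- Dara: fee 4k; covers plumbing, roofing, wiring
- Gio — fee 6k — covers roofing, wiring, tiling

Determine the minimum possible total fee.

11

Choose Uma and Dara: together they cover plumbing, HVAC, roofing, wiring, tiling — every task.
Total fee: 7 + 4 = 11.
No cover costs less than 11.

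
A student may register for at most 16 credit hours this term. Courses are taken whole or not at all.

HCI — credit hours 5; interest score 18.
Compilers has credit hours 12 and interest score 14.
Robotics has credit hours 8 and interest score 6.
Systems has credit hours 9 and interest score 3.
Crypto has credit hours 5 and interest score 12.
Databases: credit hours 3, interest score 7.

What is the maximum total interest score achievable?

37

Take HCI, Crypto, and Databases: credit hours 5 + 5 + 3 = 13 ≤ 16, interest score 18 + 12 + 7 = 37.
No other feasible combination does better.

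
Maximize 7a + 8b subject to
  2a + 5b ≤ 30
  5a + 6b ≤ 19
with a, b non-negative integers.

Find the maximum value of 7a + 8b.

(a,b)=(0,3) is feasible, giving 24.
(a,b)=(1,2) is feasible, giving 23.
The best lattice point is (0,3), giving 24.

24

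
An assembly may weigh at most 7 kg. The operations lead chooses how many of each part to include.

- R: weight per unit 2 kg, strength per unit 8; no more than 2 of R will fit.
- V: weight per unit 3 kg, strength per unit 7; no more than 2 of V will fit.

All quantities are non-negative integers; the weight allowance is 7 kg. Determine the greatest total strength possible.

23

R has the best ratio (8/2); taking only R gives at most 2×8 = 16 (stopped by the supply cap of 2).
Mixing does better — 2×R and 1×V: weight 7 ≤ 7, strength 2·8 + 1·7 = 23.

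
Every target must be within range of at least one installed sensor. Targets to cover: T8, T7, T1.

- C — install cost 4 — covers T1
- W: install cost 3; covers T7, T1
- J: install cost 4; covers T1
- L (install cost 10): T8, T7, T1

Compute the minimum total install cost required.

10

This is a weighted set-cover instance.
The greedy cost-per-new-target heuristic would pick W and L for 13, but a cheaper cover exists.
L alone covers T8, T7, T1 — every target.
Total install cost: 10.
No cover costs less than 10.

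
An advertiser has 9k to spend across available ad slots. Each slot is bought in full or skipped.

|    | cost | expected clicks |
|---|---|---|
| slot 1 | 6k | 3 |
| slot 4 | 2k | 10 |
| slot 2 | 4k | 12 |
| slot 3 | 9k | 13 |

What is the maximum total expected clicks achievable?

22

Allowing fractional choices, the relaxed optimum would be about 26.3, but ad slots are indivisible.
slot 1 + slot 4: cost 6 + 2 = 8 ≤ 9, expected clicks 3 + 10 = 13.
slot 4 + slot 2: cost 2 + 4 = 6 ≤ 9, expected clicks 10 + 12 = 22.
slot 3: cost 9 ≤ 9, expected clicks 13.
Best is slot 4 and slot 2 with total expected clicks 22.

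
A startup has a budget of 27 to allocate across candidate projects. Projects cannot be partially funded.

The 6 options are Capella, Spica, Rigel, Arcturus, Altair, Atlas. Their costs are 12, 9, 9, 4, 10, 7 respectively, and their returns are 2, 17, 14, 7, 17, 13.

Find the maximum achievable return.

47

This is an integer program with binary decision variables.
Allowing fractional choices, the relaxed optimum would be about 48.9, but projects are indivisible.
Spica + Rigel + Atlas: cost 9 + 9 + 7 = 25 ≤ 27, return 17 + 14 + 13 = 44.
Rigel + Altair + Atlas: cost 9 + 10 + 7 = 26 ≤ 27, return 14 + 17 + 13 = 44.
Spica + Altair + Atlas: cost 9 + 10 + 7 = 26 ≤ 27, return 17 + 17 + 13 = 47.
Best is Spica, Altair, and Atlas with total return 47.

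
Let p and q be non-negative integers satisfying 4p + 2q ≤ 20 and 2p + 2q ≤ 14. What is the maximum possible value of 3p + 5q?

35

(p,q)=(0,7): 4·0+2·7=14≤20, 2·0+2·7=14≤14, objective 35.
(p,q)=(1,6): 4·1+2·6=16≤20, 2·1+2·6=14≤14, objective 33.
(p,q)=(0,6): 4·0+2·6=12≤20, 2·0+2·6=12≤14, objective 30.
No feasible integer point exceeds 35.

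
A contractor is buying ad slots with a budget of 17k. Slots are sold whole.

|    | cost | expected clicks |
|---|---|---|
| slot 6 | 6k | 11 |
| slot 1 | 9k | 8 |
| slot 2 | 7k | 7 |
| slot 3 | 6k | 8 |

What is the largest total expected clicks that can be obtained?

Allowing fractional choices, the relaxed optimum would be about 24.0, but ad slots are indivisible.
slot 6 + slot 1: cost 6 + 9 = 15 ≤ 17, expected clicks 11 + 8 = 19.
slot 6 + slot 3: cost 6 + 6 = 12 ≤ 17, expected clicks 11 + 8 = 19.
slot 6 + slot 2: cost 6 + 7 = 13 ≤ 17, expected clicks 11 + 7 = 18.
The maximum expected clicks is 19; one optimal choice is slot 6 and slot 3.

19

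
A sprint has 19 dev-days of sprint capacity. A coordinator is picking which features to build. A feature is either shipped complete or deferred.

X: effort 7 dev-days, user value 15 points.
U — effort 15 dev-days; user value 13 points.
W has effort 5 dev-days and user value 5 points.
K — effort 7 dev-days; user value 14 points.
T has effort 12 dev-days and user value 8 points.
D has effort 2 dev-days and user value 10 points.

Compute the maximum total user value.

39

X + W + K: effort 7 + 5 + 7 = 19 ≤ 19, user value 15 + 5 + 14 = 34.
X + K + D: effort 7 + 7 + 2 = 16 ≤ 19, user value 15 + 14 + 10 = 39.
X + W + D: effort 7 + 5 + 2 = 14 ≤ 19, user value 15 + 5 + 10 = 30.
Best is X, K, and D with total user value 39.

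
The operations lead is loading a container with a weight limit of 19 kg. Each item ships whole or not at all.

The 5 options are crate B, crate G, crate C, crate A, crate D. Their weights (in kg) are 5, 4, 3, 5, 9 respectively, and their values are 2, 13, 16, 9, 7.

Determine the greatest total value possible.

Take crate B, crate G, crate C, and crate A: weight 5 + 4 + 3 + 5 = 17 ≤ 19, value 2 + 13 + 16 + 9 = 40.
No other feasible combination does better.

40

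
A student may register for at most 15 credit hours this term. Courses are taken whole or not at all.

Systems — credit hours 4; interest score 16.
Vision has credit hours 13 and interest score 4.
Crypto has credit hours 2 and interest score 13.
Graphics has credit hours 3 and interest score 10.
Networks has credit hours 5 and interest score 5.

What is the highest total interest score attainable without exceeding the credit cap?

This is an integer program with binary decision variables.
Allowing fractional choices, the relaxed optimum would be about 44.3, but courses are indivisible.
Systems + Crypto + Graphics: credit hours 4 + 2 + 3 = 9 ≤ 15, interest score 16 + 13 + 10 = 39.
Systems + Crypto + Networks: credit hours 4 + 2 + 5 = 11 ≤ 15, interest score 16 + 13 + 5 = 34.
Systems + Crypto + Graphics + Networks: credit hours 4 + 2 + 3 + 5 = 14 ≤ 15, interest score 16 + 13 + 10 + 5 = 44.
Best is Systems, Crypto, Graphics, and Networks with total interest score 44.

44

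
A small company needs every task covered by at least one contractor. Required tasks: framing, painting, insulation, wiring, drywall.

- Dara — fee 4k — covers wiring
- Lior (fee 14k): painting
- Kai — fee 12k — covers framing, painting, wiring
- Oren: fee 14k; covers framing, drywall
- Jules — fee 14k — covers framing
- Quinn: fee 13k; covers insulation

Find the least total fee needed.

39

The greedy cost-per-new-task heuristic would pick Dara, Kai, Quinn, and Oren for 43, but a cheaper cover exists.
Choose Kai, Oren, and Quinn: together they cover framing, painting, insulation, wiring, drywall — every task.
Total fee: 12 + 14 + 13 = 39.
No cover costs less than 39.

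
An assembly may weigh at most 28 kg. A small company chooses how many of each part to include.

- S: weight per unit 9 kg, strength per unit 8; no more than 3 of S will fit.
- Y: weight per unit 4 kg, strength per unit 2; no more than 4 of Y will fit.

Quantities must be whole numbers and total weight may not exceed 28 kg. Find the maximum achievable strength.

This is a bounded integer knapsack.
Take 3×S: weight 27 ≤ 28, strength 3·8 = 24.
S has the best ratio (8/9) and is taken to its limit of 3; remaining capacity is filled optimally with the others.

24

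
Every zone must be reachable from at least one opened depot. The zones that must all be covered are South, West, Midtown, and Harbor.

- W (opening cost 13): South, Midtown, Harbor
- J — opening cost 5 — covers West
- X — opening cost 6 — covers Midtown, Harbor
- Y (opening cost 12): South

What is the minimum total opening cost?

The greedy cost-per-new-zone heuristic would pick X, J, and Y for 23, but a cheaper cover exists.
Choose W and J: together they cover South, West, Midtown, Harbor — every zone.
Total opening cost: 13 + 5 = 18.
No cover costs less than 18.

18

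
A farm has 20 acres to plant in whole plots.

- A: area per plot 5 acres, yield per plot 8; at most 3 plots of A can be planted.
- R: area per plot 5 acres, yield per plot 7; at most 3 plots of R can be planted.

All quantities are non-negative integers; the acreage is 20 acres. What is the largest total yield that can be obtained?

31

2×A and 2×R: area 20 ≤ 20, yield 2·8 + 2·7 = 30.
3×A and 1×R: area 20 ≤ 20, yield 3·8 + 1·7 = 31.
Best is 31.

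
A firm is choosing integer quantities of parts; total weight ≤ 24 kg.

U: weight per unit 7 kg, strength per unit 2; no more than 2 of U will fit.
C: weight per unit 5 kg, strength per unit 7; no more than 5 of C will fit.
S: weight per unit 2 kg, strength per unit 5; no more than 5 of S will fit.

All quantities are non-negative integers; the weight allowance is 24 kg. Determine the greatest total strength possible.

Take 3×C and 4×S: weight 23 ≤ 24, strength 3·7 + 4·5 = 41.
No other integer combination yields more.

41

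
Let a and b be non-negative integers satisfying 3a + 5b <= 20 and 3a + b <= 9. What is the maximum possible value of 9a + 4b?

27

Relaxing integrality, the LP optimum is 29.75 at (a,b) = (2.08, 2.75), which is not an integer point.
(a,b)=(3,0): 3·3+5·0=9≤20, 3·3+1·0=9≤9, objective 27.
(a,b)=(2,2): 3·2+5·2=16≤20, 3·2+1·2=8≤9, objective 26.
Maximum is 27 at (a,b)=(3,0).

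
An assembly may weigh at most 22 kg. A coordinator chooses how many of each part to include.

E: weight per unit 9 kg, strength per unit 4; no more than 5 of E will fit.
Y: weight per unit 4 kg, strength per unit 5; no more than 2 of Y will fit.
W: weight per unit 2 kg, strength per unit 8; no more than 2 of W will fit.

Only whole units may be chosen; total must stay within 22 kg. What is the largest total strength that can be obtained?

30

This is a bounded integer knapsack.
W has the best ratio (8/2); taking only W gives at most 2×8 = 16 (stopped by the supply cap of 2).
Mixing does better — 1×E, 2×Y, and 2×W: weight 21 ≤ 22, strength 1·4 + 2·5 + 2·8 = 30.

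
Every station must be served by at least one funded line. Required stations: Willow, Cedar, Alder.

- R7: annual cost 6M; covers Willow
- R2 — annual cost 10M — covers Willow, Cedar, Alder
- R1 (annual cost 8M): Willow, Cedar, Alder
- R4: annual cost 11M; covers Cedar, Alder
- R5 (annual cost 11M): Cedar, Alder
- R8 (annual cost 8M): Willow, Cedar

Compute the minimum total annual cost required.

R1 alone covers Willow, Cedar, Alder — every station.
Total annual cost: 8.
No cover costs less than 8.

8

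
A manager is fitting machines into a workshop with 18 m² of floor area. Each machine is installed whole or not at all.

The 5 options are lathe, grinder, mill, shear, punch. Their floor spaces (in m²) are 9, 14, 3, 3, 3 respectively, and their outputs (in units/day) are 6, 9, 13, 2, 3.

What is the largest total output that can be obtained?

24

Treat it as a binary knapsack problem.
Take lathe, mill, shear, and punch: floor space 9 + 3 + 3 + 3 = 18 ≤ 18, output 6 + 13 + 2 + 3 = 24.
No other feasible combination does better.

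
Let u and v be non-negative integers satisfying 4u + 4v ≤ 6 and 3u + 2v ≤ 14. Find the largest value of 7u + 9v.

The continuous relaxation peaks at (0, 1.5) with value 13.50; rounding to a feasible lattice point costs some objective.
(u,v)=(0,1): 4·0+4·1=4≤6, 3·0+2·1=2≤14, objective 9.
(u,v)=(1,0): 4·1+4·0=4≤6, 3·1+2·0=3≤14, objective 7.
(u,v)=(0,0): 4·0+4·0=0≤6, 3·0+2·0=0≤14, objective 0.
The best lattice point is (0,1), giving 9.

9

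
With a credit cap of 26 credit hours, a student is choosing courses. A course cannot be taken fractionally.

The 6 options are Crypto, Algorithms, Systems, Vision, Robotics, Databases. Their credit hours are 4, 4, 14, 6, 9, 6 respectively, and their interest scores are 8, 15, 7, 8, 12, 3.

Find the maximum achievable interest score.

Take Crypto, Algorithms, Vision, and Robotics: credit hours 4 + 4 + 6 + 9 = 23 ≤ 26, interest score 8 + 15 + 8 + 12 = 43.
No other feasible combination does better.

43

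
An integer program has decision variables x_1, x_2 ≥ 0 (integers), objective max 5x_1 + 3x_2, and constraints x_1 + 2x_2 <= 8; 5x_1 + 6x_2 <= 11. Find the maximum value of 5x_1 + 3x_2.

(x_1,x_2)=(2,0): 1·2+2·0=2≤8, 5·2+6·0=10≤11, objective 10.
(x_1,x_2)=(1,1): 1·1+2·1=3≤8, 5·1+6·1=11≤11, objective 8.
(x_1,x_2)=(1,0): 1·1+2·0=1≤8, 5·1+6·0=5≤11, objective 5.
The best lattice point is (2,0), giving 10.

10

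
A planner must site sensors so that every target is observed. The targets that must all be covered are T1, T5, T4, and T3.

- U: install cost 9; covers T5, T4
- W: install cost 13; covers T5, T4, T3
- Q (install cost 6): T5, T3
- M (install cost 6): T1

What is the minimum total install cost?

19

Choose W and M: together they cover T1, T5, T4, T3 — every target.
Total install cost: 13 + 6 = 19.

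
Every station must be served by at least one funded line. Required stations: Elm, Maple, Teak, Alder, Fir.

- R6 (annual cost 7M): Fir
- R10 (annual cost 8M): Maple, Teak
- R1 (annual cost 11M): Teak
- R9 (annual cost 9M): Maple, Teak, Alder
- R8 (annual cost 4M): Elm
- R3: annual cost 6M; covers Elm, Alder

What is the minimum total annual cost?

This is a weighted set-cover instance.
Choose R6, R9, and R8: together they cover Elm, Maple, Teak, Alder, Fir — every station.
Total annual cost: 7 + 9 + 4 = 20.
No cover costs less than 20.

20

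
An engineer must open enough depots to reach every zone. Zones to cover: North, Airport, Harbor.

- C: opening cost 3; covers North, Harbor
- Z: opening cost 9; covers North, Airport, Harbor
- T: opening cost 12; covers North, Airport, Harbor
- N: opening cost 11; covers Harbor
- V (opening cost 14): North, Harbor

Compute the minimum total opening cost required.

Z alone covers North, Airport, Harbor — every zone.
Total opening cost: 9.

9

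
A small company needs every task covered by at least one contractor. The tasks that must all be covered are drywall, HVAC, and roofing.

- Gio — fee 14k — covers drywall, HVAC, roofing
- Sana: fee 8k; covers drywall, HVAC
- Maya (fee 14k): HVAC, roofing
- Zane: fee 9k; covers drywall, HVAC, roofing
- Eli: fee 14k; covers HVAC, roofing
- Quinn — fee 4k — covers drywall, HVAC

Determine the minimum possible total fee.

9

The greedy cost-per-new-task heuristic would pick Quinn and Zane for 13, but a cheaper cover exists.
Zane alone covers drywall, HVAC, roofing — every task.
Total fee: 9.
No cover costs less than 9.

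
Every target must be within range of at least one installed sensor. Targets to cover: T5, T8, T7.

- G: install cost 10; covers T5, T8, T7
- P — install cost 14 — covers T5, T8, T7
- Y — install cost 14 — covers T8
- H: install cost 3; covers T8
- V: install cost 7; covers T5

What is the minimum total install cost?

10

G alone covers T5, T8, T7 — every target.
Total install cost: 10.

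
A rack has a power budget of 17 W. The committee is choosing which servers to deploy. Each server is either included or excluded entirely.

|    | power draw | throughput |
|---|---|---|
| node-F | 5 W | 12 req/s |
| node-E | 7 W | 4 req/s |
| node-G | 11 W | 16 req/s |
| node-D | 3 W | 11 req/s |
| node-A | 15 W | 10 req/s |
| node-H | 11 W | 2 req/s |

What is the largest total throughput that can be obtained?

28

Allowing fractional choices, the relaxed optimum would be about 36.1, but servers are indivisible.
node-F + node-G: power draw 5 + 11 = 16 ≤ 17, throughput 12 + 16 = 28.
node-G + node-D: power draw 11 + 3 = 14 ≤ 17, throughput 16 + 11 = 27.
node-F + node-E + node-D: power draw 5 + 7 + 3 = 15 ≤ 17, throughput 12 + 4 + 11 = 27.
Best is node-F and node-G with total throughput 28.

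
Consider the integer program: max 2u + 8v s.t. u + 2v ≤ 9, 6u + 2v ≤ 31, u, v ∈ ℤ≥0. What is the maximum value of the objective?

34

Relaxing integrality, the LP optimum is 36.00 at (u,v) = (0, 4.5), which is not an integer point.
(u,v)=(1,4): 1·1+2·4=9≤9, 6·1+2·4=14≤31, objective 34.
(u,v)=(0,4): 1·0+2·4=8≤9, 6·0+2·4=8≤31, objective 32.
(u,v)=(2,3): 1·2+2·3=8≤9, 6·2+2·3=18≤31, objective 28.
No feasible integer point exceeds 34.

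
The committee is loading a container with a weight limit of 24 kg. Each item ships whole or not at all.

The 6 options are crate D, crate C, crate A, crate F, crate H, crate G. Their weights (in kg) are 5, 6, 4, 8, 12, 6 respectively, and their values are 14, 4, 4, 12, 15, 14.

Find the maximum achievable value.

44

Take crate D, crate A, crate F, and crate G: weight 5 + 4 + 8 + 6 = 23 ≤ 24, value 14 + 4 + 12 + 14 = 44.
No other feasible combination does better.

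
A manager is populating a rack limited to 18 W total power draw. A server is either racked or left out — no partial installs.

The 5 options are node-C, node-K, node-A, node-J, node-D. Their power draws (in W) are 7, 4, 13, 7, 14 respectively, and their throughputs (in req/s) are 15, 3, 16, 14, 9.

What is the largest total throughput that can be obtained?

node-C + node-K + node-J: power draw 7 + 4 + 7 = 18 ≤ 18, throughput 15 + 3 + 14 = 32.
node-K + node-A: power draw 4 + 13 = 17 ≤ 18, throughput 3 + 16 = 19.
node-C + node-J: power draw 7 + 7 = 14 ≤ 18, throughput 15 + 14 = 29.
Best is node-C, node-K, and node-J with total throughput 32.

32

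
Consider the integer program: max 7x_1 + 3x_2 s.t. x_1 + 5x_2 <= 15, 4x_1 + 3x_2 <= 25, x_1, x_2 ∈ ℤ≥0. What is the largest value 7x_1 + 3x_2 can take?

42

The continuous relaxation peaks at (6.25, 0) with value 43.75; rounding to a feasible lattice point costs some objective.
(x_1,x_2)=(6,0): 1·6+5·0=6≤15, 4·6+3·0=24≤25, objective 42.
(x_1,x_2)=(5,1): 1·5+5·1=10≤15, 4·5+3·1=23≤25, objective 38.
(x_1,x_2)=(5,0): 1·5+5·0=5≤15, 4·5+3·0=20≤25, objective 35.
The best lattice point is (6,0), giving 42.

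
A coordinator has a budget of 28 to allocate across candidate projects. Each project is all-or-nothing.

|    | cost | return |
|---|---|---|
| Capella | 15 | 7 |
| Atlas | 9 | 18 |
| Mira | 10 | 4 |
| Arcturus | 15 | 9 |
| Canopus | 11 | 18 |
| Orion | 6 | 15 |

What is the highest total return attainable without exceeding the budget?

Take Atlas, Canopus, and Orion: cost 9 + 11 + 6 = 26 ≤ 28, return 18 + 18 + 15 = 51.
No other feasible combination does better.

51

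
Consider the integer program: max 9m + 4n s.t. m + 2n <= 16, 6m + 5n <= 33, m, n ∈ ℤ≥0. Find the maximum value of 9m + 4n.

The continuous relaxation peaks at (5.5, 0) with value 49.50; rounding to a feasible lattice point costs some objective.
(m,n)=(5,0): 1·5+2·0=5≤16, 6·5+5·0=30≤33, objective 45.
(m,n)=(4,1): 1·4+2·1=6≤16, 6·4+5·1=29≤33, objective 40.
The best lattice point is (5,0), giving 45.

45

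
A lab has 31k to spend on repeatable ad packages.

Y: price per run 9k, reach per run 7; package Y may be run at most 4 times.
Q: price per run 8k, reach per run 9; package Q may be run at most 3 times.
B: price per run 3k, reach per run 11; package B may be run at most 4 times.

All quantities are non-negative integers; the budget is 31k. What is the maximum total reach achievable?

62

This is a bounded integer knapsack.
Take 2×Q and 4×B: price 28 ≤ 31, reach 2·9 + 4·11 = 62.
B has the best ratio (11/3) and is taken to its limit of 4; remaining capacity is filled optimally with the others.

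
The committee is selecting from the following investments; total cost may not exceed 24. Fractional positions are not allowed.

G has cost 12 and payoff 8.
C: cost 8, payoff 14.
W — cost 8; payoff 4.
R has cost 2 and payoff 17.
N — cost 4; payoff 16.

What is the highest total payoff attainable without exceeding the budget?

Allowing fractional choices, the relaxed optimum would be about 53.7, but investments are indivisible.
C + W + R + N: cost 8 + 8 + 2 + 4 = 22 ≤ 24, payoff 14 + 4 + 17 + 16 = 51.
G + R + N: cost 12 + 2 + 4 = 18 ≤ 24, payoff 8 + 17 + 16 = 41.
C + R + N: cost 8 + 2 + 4 = 14 ≤ 24, payoff 14 + 17 + 16 = 47.
Best is C, W, R, and N with total payoff 51.

51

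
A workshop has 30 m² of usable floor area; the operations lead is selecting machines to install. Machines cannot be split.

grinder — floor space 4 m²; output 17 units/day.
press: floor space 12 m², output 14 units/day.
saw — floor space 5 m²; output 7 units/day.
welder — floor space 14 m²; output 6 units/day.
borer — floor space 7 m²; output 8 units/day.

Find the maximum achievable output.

46

grinder + press + saw: floor space 4 + 12 + 5 = 21 ≤ 30, output 17 + 14 + 7 = 38.
grinder + press + borer: floor space 4 + 12 + 7 = 23 ≤ 30, output 17 + 14 + 8 = 39.
grinder + press + saw + borer: floor space 4 + 12 + 5 + 7 = 28 ≤ 30, output 17 + 14 + 7 + 8 = 46.
Best is grinder, press, saw, and borer with total output 46.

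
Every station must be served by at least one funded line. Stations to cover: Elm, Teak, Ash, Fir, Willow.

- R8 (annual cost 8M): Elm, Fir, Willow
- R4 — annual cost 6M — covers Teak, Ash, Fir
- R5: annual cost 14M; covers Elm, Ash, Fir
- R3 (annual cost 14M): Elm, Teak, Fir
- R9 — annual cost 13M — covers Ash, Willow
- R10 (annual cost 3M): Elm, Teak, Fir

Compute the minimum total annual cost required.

14

The greedy cost-per-new-station heuristic would pick R10, R4, and R8 for 17, but a cheaper cover exists.
Choose R8 and R4: together they cover Elm, Teak, Ash, Fir, Willow — every station.
Total annual cost: 8 + 6 = 14.
No cover costs less than 14.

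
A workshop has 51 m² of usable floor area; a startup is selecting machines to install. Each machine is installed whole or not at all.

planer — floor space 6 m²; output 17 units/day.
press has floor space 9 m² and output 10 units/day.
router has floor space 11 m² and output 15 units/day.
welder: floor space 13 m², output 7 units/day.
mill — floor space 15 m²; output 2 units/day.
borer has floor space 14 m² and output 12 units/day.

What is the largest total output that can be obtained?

54

Allowing fractional choices, the relaxed optimum would be about 59.9, but machines are indivisible.
planer + press + router + borer: floor space 6 + 9 + 11 + 14 = 40 ≤ 51, output 17 + 10 + 15 + 12 = 54.
planer + router + welder + borer: floor space 6 + 11 + 13 + 14 = 44 ≤ 51, output 17 + 15 + 7 + 12 = 51.
planer + press + router + welder: floor space 6 + 9 + 11 + 13 = 39 ≤ 51, output 17 + 10 + 15 + 7 = 49.
Best is planer, press, router, and borer with total output 54.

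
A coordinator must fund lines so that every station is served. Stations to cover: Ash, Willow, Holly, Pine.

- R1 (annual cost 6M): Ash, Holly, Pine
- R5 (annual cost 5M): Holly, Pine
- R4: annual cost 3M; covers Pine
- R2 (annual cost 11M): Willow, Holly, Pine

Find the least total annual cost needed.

Choose R1 and R2: together they cover Ash, Willow, Holly, Pine — every station.
Total annual cost: 6 + 11 = 17.
No cover costs less than 17.

17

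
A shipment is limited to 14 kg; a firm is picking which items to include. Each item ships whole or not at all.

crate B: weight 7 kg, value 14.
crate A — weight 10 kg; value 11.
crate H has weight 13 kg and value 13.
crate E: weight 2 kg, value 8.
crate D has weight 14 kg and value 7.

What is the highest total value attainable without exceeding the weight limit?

Take crate B and crate E: weight 7 + 2 = 9 ≤ 14, value 14 + 8 = 22.
No other feasible combination does better.

22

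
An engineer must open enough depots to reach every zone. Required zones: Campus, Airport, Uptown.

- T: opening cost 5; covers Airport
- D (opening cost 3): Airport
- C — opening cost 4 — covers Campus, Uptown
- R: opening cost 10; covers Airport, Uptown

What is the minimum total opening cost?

Choose D and C: together they cover Campus, Airport, Uptown — every zone.
Total opening cost: 3 + 4 = 7.
No cover costs less than 7.

7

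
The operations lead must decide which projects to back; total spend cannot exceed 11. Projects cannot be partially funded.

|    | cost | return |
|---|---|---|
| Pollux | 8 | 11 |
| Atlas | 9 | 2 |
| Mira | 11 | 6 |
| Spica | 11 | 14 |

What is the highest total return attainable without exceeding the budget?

Allowing fractional choices, the relaxed optimum would be about 14.8, but projects are indivisible.
Pollux: cost 8 ≤ 11, return 11.
Spica: cost 11 ≤ 11, return 14.
Mira: cost 11 ≤ 11, return 6.
Best is Spica with total return 14.

14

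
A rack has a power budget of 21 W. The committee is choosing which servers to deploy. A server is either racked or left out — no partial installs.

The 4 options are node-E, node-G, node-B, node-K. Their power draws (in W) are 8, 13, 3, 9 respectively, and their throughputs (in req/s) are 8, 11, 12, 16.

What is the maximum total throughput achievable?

36

Take node-E, node-B, and node-K: power draw 8 + 3 + 9 = 20 ≤ 21, throughput 8 + 12 + 16 = 36.
No other feasible combination does better.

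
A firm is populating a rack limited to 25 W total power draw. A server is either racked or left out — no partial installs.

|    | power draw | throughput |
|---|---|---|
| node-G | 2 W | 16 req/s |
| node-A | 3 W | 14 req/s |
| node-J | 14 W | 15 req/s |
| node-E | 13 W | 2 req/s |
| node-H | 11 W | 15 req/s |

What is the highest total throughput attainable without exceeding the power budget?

45

Treat it as a binary knapsack problem.
node-G + node-A + node-J: power draw 2 + 3 + 14 = 19 ≤ 25, throughput 16 + 14 + 15 = 45.
node-G + node-A + node-H: power draw 2 + 3 + 11 = 16 ≤ 25, throughput 16 + 14 + 15 = 45.
node-G + node-A + node-E: power draw 2 + 3 + 13 = 18 ≤ 25, throughput 16 + 14 + 2 = 32.
The maximum throughput is 45; one optimal choice is node-G, node-A, and node-H.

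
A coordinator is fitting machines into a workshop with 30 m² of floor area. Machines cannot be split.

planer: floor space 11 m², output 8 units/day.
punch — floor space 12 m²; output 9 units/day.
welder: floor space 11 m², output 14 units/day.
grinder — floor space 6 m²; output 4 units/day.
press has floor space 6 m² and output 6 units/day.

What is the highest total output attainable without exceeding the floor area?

This is a 0-1 knapsack instance.
Take punch, welder, and press: floor space 12 + 11 + 6 = 29 ≤ 30, output 9 + 14 + 6 = 29.
No other feasible combination does better.

29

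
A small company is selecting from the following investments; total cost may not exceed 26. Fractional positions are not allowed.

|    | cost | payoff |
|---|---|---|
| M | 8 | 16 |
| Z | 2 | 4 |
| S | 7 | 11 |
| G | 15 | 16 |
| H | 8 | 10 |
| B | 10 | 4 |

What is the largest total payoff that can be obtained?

41

Allowing fractional choices, the relaxed optimum would be about 42.1, but investments are indivisible.
M + S + H: cost 8 + 7 + 8 = 23 ≤ 26, payoff 16 + 11 + 10 = 37.
M + Z + S + H: cost 8 + 2 + 7 + 8 = 25 ≤ 26, payoff 16 + 4 + 11 + 10 = 41.
M + Z + G: cost 8 + 2 + 15 = 25 ≤ 26, payoff 16 + 4 + 16 = 36.
Best is M, Z, S, and H with total payoff 41.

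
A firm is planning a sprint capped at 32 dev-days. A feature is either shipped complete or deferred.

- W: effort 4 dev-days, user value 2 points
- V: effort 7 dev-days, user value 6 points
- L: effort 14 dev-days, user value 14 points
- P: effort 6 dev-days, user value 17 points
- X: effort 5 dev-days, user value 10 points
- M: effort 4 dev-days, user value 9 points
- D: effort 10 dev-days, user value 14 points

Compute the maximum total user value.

Allowing fractional choices, the relaxed optimum would be about 57.0, but features are indivisible.
W + P + X + M + D: effort 4 + 6 + 5 + 4 + 10 = 29 ≤ 32, user value 2 + 17 + 10 + 9 + 14 = 52.
V + P + X + M + D: effort 7 + 6 + 5 + 4 + 10 = 32 ≤ 32, user value 6 + 17 + 10 + 9 + 14 = 56.
P + X + M + D: effort 6 + 5 + 4 + 10 = 25 ≤ 32, user value 17 + 10 + 9 + 14 = 50.
Best is V, P, X, M, and D with total user value 56.

56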